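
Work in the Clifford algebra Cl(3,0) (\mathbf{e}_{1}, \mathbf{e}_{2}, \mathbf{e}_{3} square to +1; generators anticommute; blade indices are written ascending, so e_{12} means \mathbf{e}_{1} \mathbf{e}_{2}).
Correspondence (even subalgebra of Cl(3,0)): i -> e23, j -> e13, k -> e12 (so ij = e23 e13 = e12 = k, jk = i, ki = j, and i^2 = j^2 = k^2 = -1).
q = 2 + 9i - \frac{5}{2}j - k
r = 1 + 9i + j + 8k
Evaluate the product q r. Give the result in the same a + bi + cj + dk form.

In blades: q = 2 - e_{12} - \frac{5}{2} e_{13} + 9 e_{23}, r = 1 + 8 e_{12} + e_{13} + 9 e_{23}.
Distribute q over r term by term (generator squares from the signature, products reordered to ascending indices): (2)*r = 2 + 16 e_{12} + 2 e_{13} + 18 e_{23}; (-e_{12})*r = 8 - e_{12} - 9 e_{13} + e_{23}; (-\frac{5}{2} e_{13})*r = \frac{5}{2} + \frac{45}{2} e_{12} - \frac{5}{2} e_{13} - 20 e_{23}; (9 e_{23})*r = -81 + 9 e_{12} - 72 e_{13} + 9 e_{23}.
Sum: -\frac{137}{2} + \frac{93}{2} e_{12} - \frac{163}{2} e_{13} + 8 e_{23}; translating back through the correspondence:
Answer: -\frac{137}{2} + 8i - \frac{163}{2}j + \frac{93}{2}k


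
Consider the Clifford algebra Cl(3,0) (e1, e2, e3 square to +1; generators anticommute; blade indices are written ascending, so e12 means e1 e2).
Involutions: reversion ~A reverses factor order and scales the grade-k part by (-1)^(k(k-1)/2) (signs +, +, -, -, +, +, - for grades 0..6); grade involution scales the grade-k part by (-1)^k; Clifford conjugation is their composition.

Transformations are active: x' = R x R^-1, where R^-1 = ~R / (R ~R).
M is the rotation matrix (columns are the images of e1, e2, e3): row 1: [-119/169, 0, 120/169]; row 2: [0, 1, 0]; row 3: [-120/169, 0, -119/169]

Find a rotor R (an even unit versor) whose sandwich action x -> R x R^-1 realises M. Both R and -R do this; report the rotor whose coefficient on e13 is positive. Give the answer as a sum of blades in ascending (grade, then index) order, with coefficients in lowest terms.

Method: write R = a + b12*e12 + b13*e13 + b23*e23 with a^2 + b12^2 + b13^2 + b23^2 = 1 (so R^-1 = ~R). Expanding the columns R e_j ~R gives tr M = 4a^2 - 1 and, from the antisymmetric part, M21 - M12 = -4a*b12, M13 - M31 = 4a*b13, M32 - M23 = -4a*b23.
Here tr M = -69/169, so a^2 = (1 + tr M)/4 = 25/169 and a = ±5/13. Taking a = 5/13: M21 - M12 = 0, M13 - M31 = 240/169, M32 - M23 = 0, giving b12 = 0, b13 = 12/13, b23 = 0, i.e. R = 5/13 + 12/13*e13.
Its e13 coefficient is already positive.
Answer: 5/13 + 12/13*e13. Why the constraint matters: R and -R act identically through the sandwich — M has trace -69/169 either way — so only the sign condition on e13 picks one of the two preimages.


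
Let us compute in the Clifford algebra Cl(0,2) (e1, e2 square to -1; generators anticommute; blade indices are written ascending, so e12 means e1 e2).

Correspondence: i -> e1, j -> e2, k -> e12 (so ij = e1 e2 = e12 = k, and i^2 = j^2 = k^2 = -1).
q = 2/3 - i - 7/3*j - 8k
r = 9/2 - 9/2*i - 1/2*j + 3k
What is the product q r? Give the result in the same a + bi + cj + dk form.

In blades: q = 2/3 - e1 - 7/3*e2 - 8*e12, r = 9/2 - 9/2*e1 - 1/2*e2 + 3*e12.
Distribute q over r term by term (generator squares from the signature, products reordered to ascending indices): (2/3)*r = 3 - 3*e1 - 1/3*e2 + 2*e12; (-e1)*r = -9/2 - 9/2*e1 + 3*e2 + 1/2*e12; (-7/3*e2)*r = -7/6 - 7*e1 - 21/2*e2 - 21/2*e12; (-8*e12)*r = 24 - 4*e1 + 36*e2 - 36*e12.
Sum: 64/3 - 37/2*e1 + 169/6*e2 - 44*e12; translating back through the correspondence:
Answer: 64/3 - 37/2*i + 169/6*j - 44k


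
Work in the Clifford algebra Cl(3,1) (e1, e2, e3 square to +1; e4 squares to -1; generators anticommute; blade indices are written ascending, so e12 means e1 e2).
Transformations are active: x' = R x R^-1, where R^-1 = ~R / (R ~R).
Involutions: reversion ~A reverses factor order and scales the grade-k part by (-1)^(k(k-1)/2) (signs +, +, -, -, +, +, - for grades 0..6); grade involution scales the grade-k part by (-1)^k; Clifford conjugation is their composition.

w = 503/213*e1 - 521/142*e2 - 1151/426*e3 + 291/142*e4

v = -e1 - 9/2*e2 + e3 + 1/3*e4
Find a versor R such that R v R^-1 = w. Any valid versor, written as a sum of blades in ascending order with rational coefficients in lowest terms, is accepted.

Sketch: the shared square 797/36 makes R = v + w = 290/213*e1 - 580/71*e2 - 725/426*e3 + 1015/426*e4 the natural versor; its sandwich fixes that direction, negates (v - w)/2, and sends v to w.
Answer: 290/213*e1 - 580/71*e2 - 725/426*e3 + 1015/426*e4


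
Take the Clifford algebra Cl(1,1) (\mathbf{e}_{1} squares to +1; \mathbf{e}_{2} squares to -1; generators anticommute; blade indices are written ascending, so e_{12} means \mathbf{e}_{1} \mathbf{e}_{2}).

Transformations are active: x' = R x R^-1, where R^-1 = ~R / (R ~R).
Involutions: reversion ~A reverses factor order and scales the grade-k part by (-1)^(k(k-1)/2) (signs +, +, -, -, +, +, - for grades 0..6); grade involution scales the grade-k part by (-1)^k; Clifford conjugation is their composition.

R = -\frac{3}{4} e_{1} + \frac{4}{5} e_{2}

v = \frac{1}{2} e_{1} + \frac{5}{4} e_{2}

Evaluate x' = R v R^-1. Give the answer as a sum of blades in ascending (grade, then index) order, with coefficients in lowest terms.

~R = -\frac{3}{4} e_{1} + \frac{4}{5} e_{2}, and R ~R = -\frac{31}{400}, so R^-1 = ~R / (-\frac{31}{400}).
R v = -\frac{11}{8} - \frac{107}{80} e_{12}
Answer: -\frac{1681}{62} e_{1} + \frac{3365}{124} e_{2}


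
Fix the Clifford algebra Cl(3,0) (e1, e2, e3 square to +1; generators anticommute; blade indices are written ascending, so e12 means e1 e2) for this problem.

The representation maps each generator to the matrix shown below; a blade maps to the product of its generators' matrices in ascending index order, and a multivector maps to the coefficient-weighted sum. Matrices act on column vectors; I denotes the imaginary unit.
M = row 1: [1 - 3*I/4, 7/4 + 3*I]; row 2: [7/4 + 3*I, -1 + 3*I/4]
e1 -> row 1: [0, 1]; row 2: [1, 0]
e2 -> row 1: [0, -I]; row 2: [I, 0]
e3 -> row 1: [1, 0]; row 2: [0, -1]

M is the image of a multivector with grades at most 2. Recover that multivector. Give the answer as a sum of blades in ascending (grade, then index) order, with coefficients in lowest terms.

Method: 1, rho(e1), rho(e2), rho(e3) form a trace-orthogonal basis of the 2x2 complex matrices (tr(X Y) = 2 if X = Y, else 0), so M = m0*1 + m1*rho(e1) + m2*rho(e2) + m3*rho(e3) with m0 = tr(M)/2 = 0, m1 = tr(M rho(e1))/2 = 7/4 + 3*I, m2 = tr(M rho(e2))/2 = 0, m3 = tr(M rho(e3))/2 = 1 - 3*I/4.
Multiplying table entries, the bivector images are rho(e12) = I*rho(e3), rho(e13) = -I*rho(e2), rho(e23) = I*rho(e1); with real blade coefficients the real parts of m0..m3 are the coefficients of 1, e1, e2, e3 and the imaginary parts give the bivectors (e23: Im m1, e13: -Im m2, e12: Im m3).
Answer: 7/4*e1 + e3 - 3/4*e12 + 3*e23


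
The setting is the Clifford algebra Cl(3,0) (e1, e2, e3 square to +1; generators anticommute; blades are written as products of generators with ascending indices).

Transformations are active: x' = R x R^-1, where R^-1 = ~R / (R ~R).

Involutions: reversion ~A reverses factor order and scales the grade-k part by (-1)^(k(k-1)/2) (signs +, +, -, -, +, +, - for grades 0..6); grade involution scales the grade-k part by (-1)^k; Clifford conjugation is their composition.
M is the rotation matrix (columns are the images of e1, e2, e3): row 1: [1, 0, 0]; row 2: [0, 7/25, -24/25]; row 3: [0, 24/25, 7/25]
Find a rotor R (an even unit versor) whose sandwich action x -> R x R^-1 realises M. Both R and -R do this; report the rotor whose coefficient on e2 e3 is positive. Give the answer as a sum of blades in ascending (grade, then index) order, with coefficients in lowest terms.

Method: write R = a + b12*e1 e2 + b13*e1 e3 + b23*e2 e3 with a^2 + b12^2 + b13^2 + b23^2 = 1 (so R^-1 = ~R). Expanding the columns R e_j ~R gives tr M = 4a^2 - 1 and, from the antisymmetric part, M21 - M12 = -4a*b12, M13 - M31 = 4a*b13, M32 - M23 = -4a*b23.
Here tr M = 39/25, so a^2 = (1 + tr M)/4 = 16/25 and a = ±4/5. Taking a = 4/5: M21 - M12 = 0, M13 - M31 = 0, M32 - M23 = 48/25, giving b12 = 0, b13 = 0, b23 = -3/5, i.e. R = 4/5 - 3/5*e2 e3.
Its e2 e3 coefficient is negative, so report the other preimage -R.
Answer: -4/5 + 3/5*e2 e3. Key observation: the double cover Spin(3) -> SO(3) sends R and -R to the same matrix (trace 39/25 here), so the stated sign of the e2 e3 coefficient is what selects one sheet.


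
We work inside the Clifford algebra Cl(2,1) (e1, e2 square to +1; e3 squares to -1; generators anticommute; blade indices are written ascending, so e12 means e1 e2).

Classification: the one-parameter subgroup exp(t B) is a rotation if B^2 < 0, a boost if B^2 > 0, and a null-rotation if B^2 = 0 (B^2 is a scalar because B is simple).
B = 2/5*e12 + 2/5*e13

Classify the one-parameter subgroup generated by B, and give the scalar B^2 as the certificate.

B^2 term by term: the squares give (2/5)^2*(e12)^2 + (2/5)^2*(e13)^2 = 4/25*(-1) + 4/25*(+1) = 0 (each basis 2-blade squares to minus the product of its generators' squares); cross terms between blades sharing an index anticommute and cancel. So B^2 = 0.
Answer: null-rotation, certificate B^2 = 0. One invariant decides it: the square 0 survives every conjugation, and its sign is exactly the classification.


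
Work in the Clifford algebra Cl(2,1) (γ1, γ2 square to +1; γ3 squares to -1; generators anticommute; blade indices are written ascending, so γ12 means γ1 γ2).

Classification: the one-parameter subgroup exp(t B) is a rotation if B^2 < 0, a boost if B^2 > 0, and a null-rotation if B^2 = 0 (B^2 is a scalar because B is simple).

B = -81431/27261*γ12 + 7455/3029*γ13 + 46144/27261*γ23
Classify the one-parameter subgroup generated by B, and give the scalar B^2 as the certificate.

B^2 term by term: the squares give (-81431/27261)^2*(γ12)^2 + (7455/3029)^2*(γ13)^2 + (46144/27261)^2*(γ23)^2 = 6631007761/743162121*(-1) + 55577025/9174841*(+1) + 2129268736/743162121*(+1) = 0 (each basis 2-blade squares to minus the product of its generators' squares); cross terms between blades sharing an index anticommute and cancel. So B^2 = 0.
Answer: null-rotation, certificate B^2 = 0. B^2 = 0 is basis-independent, so its sign is the whole story.


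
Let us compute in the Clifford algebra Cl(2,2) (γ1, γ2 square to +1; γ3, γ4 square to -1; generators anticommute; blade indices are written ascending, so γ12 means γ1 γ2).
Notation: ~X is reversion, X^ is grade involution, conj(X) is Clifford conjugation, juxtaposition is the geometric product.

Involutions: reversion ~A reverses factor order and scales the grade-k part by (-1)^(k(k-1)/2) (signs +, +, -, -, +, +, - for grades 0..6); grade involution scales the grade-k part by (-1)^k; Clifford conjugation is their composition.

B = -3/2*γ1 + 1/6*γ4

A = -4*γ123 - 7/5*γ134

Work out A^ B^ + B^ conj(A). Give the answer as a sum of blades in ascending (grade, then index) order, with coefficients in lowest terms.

first term: 7/30*γ13 + 6*γ23 + 21/10*γ34 - 2/3*γ1234
second term: -7/30*γ13 - 6*γ23 - 21/10*γ34 - 2/3*γ1234
Answer: -4/3*γ1234


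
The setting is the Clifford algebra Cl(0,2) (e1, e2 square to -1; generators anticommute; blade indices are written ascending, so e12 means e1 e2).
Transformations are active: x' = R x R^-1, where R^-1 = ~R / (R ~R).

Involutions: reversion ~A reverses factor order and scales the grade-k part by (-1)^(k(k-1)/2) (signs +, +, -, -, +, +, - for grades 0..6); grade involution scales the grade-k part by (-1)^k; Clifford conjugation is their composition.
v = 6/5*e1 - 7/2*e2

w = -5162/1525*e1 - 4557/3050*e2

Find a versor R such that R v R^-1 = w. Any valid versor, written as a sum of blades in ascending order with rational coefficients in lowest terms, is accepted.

Take R = v + w = -3332/1525*e1 - 7616/1525*e2. Because q(v) = q(w) = -1369/100, conjugation by R sends v exactly to w.
Answer: -3332/1525*e1 - 7616/1525*e2


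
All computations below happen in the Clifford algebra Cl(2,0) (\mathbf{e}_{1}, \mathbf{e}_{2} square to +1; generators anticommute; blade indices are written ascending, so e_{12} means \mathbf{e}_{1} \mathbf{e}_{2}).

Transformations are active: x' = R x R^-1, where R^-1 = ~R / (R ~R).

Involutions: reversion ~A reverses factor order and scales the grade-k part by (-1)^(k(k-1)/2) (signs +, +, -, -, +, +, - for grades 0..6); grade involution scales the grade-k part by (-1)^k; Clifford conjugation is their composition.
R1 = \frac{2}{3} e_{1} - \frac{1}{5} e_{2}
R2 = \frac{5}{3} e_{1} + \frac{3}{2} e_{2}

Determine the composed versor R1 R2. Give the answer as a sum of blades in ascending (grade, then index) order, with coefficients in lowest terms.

Distribute over the terms of R1 (each basis-blade product reordered to ascending indices, repeated generators contracted through their squares):
(\frac{2}{3} e_{1}) R2 = \frac{10}{9} + e_{12}
(-\frac{1}{5} e_{2}) R2 = -\frac{3}{10} + \frac{1}{3} e_{12}
Summing the partial products and collecting blades:
Answer: \frac{73}{90} + \frac{4}{3} e_{12}


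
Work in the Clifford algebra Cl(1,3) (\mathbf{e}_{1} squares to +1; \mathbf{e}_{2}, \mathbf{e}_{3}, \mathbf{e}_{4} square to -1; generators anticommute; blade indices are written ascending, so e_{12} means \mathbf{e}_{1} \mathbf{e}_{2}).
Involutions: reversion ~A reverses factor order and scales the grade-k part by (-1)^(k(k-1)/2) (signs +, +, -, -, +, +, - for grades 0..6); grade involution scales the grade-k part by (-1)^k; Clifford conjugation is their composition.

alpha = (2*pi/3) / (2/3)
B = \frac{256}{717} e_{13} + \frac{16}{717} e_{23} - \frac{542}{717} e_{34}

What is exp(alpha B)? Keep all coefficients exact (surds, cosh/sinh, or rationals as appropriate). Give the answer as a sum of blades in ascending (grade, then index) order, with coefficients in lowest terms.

B^2 term by term: the squares give (\frac{256}{717})^2*(e_{13})^2 + (\frac{16}{717})^2*(e_{23})^2 + (-\frac{542}{717})^2*(e_{34})^2 = \frac{65536}{514089}*(+1) + \frac{256}{514089}*(-1) + \frac{293764}{514089}*(-1) = -\frac{4}{9} (each basis 2-blade squares to minus the product of its generators' squares); cross terms between blades sharing an index anticommute and cancel. So B^2 = -\frac{4}{9}.
B^2 = -\frac{4}{9} — circular case — the even/odd split gives cos and sin: l = \frac{2}{3}, alpha*l = \frac{2 \pi}{3}, so exp(alpha B) = cos(\frac{2 \pi}{3}) + (sin(\frac{2 \pi}{3})/(\frac{2}{3}))*B = - \frac{1}{2} + (\frac{3 \sqrt{3}}{4})*B.
Answer: - \frac{1}{2} + \frac{64 \sqrt{3}}{239} e_{13} + \frac{4 \sqrt{3}}{239} e_{23} - \frac{271 \sqrt{3}}{478} e_{34}


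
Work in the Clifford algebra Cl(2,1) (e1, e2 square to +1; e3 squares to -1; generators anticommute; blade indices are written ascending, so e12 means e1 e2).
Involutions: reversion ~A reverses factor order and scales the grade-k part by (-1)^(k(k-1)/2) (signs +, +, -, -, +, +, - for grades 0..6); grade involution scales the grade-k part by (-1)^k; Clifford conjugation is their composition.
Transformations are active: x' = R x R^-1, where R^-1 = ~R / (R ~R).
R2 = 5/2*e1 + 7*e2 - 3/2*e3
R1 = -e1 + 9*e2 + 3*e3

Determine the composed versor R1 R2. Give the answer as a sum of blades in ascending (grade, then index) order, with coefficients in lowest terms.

Distribute over the terms of R1 (each basis-blade product reordered to ascending indices, repeated generators contracted through their squares):
(-e1) R2 = -5/2 - 7*e12 + 3/2*e13
(9*e2) R2 = 63 - 45/2*e12 - 27/2*e23
(3*e3) R2 = 9/2 - 15/2*e13 - 21*e23
Summing the partial products and collecting blades:
Answer: 65 - 59/2*e12 - 6*e13 - 69/2*e23


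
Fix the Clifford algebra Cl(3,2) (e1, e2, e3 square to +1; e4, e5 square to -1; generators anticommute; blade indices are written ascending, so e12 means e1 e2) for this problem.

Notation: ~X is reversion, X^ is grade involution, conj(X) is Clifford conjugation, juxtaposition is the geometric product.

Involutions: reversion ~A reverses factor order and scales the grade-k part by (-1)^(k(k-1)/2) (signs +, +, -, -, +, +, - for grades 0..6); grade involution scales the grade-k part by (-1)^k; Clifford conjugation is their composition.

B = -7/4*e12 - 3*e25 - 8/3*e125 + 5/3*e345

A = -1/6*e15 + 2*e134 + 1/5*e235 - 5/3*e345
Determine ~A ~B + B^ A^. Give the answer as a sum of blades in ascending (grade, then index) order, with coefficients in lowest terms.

first term: 25/9 - 4/9*e2 + 3/5*e3 + 1/2*e12 - 8/15*e13 + 10/3*e15 - 1/3*e24 + 7/24*e25 + 5/18*e134 + 7/20*e135 + 3/2*e234 - 40/9*e1234 - 16/3*e2345 - 37/12*e12345
second term: 25/9 + 4/9*e2 - 3/5*e3 - 1/2*e12 + 8/15*e13 - 10/3*e15 + 1/3*e24 - 7/24*e25 + 5/18*e134 + 7/20*e135 + 3/2*e234 - 40/9*e1234 - 16/3*e2345 + 37/12*e12345
Answer: 50/9 + 5/9*e134 + 7/10*e135 + 3*e234 - 80/9*e1234 - 32/3*e2345


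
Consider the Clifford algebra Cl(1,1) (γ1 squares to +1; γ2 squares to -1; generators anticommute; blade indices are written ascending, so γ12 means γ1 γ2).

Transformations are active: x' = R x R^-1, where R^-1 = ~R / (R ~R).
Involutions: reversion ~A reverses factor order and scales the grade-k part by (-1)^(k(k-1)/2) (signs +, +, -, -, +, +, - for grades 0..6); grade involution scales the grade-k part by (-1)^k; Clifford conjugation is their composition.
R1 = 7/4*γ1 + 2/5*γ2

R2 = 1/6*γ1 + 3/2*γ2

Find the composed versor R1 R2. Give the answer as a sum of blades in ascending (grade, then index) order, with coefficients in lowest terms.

Distribute over the terms of R1 (each basis-blade product reordered to ascending indices, repeated generators contracted through their squares):
(7/4*γ1) R2 = 7/24 + 21/8*γ12
(2/5*γ2) R2 = -3/5 - 1/15*γ12
Summing the partial products and collecting blades:
Answer: -37/120 + 307/120*γ12


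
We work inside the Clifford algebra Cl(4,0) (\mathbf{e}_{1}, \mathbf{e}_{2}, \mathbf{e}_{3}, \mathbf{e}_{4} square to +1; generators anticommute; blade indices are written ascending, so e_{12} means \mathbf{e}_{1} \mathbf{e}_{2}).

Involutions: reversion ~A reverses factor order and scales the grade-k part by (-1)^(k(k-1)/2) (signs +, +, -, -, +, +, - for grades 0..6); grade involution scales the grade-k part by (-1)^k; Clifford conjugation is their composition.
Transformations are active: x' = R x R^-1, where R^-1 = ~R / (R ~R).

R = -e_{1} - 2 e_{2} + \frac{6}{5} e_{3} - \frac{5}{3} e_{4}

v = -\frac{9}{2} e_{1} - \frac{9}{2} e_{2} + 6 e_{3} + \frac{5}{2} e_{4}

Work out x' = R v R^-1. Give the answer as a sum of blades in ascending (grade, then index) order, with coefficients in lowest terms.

~R = -e_{1} - 2 e_{2} + \frac{6}{5} e_{3} - \frac{5}{3} e_{4}, and R ~R = \frac{2074}{225}, so R^-1 = ~R / (\frac{2074}{225}).
R v = \frac{248}{15} - \frac{9}{2} e_{12} - \frac{3}{5} e_{13} - 10 e_{14} - \frac{33}{5} e_{23} - \frac{25}{2} e_{24} + 13 e_{34}
Answer: \frac{1893}{2074} e_{1} - \frac{5547}{2074} e_{2} - \frac{1758}{1037} e_{3} - \frac{17585}{2074} e_{4}


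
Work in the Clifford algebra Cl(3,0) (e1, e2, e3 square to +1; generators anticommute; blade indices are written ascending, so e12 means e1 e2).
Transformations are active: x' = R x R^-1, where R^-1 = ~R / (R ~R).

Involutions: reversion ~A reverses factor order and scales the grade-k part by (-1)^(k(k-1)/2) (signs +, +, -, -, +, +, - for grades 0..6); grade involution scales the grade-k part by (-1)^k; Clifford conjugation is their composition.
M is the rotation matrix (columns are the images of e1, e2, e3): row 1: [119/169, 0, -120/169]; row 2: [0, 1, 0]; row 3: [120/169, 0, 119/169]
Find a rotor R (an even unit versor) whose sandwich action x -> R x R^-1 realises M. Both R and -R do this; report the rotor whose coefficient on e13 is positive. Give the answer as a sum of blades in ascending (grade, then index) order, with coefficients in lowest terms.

Method: write R = a + b12*e12 + b13*e13 + b23*e23 with a^2 + b12^2 + b13^2 + b23^2 = 1 (so R^-1 = ~R). Expanding the columns R e_j ~R gives tr M = 4a^2 - 1 and, from the antisymmetric part, M21 - M12 = -4a*b12, M13 - M31 = 4a*b13, M32 - M23 = -4a*b23.
Here tr M = 407/169, so a^2 = (1 + tr M)/4 = 144/169 and a = ±12/13. Taking a = 12/13: M21 - M12 = 0, M13 - M31 = -240/169, M32 - M23 = 0, giving b12 = 0, b13 = -5/13, b23 = 0, i.e. R = 12/13 - 5/13*e13.
Its e13 coefficient is negative, so report the other preimage -R.
Answer: -12/13 + 5/13*e13. Why the constraint matters: R and -R act identically through the sandwich — M has trace 407/169 either way — so only the sign condition on e13 picks one of the two preimages.


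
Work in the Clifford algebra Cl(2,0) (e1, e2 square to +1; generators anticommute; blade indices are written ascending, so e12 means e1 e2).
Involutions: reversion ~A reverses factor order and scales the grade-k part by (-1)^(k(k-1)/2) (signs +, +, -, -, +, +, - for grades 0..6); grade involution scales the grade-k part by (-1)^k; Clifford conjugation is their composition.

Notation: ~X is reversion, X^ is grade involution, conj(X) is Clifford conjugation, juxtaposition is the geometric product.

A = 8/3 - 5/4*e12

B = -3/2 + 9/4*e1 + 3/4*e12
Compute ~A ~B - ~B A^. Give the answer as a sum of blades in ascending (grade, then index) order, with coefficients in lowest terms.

first term: -49/16 + 6*e1 - 45/16*e2 - 31/8*e12
second term: -79/16 + 6*e1 - 45/16*e2 - 1/8*e12
Answer: 15/8 - 15/4*e12


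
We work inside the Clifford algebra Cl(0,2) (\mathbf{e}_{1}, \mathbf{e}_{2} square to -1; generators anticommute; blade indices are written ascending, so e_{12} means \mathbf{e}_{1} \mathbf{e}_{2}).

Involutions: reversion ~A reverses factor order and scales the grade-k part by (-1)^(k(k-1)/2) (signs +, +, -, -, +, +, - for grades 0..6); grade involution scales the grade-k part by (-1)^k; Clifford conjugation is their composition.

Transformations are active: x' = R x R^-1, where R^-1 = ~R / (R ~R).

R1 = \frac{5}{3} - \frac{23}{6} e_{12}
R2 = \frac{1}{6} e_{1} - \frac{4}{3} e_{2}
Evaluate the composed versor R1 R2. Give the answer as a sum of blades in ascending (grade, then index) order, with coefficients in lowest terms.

Distribute over the terms of R1 (each basis-blade product reordered to ascending indices, repeated generators contracted through their squares):
(\frac{5}{3}) R2 = \frac{5}{18} e_{1} - \frac{20}{9} e_{2}
(-\frac{23}{6} e_{12}) R2 = -\frac{46}{9} e_{1} - \frac{23}{36} e_{2}
Summing the partial products and collecting blades:
Answer: -\frac{29}{6} e_{1} - \frac{103}{36} e_{2}


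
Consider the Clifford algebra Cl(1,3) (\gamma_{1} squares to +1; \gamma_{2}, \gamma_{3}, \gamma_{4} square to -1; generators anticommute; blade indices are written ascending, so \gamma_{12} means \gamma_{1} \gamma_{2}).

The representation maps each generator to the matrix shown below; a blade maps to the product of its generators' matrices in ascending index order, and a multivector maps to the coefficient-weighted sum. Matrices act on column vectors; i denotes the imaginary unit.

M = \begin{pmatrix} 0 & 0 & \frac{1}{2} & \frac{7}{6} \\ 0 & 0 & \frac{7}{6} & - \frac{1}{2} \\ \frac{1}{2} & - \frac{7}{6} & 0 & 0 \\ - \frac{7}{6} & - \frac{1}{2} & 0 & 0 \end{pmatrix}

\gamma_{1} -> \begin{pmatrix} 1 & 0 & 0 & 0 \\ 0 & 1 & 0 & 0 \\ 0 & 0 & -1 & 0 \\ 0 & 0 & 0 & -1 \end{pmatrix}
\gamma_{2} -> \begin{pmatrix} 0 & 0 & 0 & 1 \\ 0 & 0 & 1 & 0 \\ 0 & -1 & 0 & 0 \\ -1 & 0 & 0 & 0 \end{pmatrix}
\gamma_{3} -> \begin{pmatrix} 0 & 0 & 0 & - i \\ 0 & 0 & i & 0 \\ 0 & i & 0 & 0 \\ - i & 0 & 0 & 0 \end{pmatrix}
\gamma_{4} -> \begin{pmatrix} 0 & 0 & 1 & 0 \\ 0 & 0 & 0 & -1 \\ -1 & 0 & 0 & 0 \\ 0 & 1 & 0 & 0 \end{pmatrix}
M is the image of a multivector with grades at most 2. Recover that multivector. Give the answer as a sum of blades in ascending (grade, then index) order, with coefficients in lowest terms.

Method: the blade images are trace-orthogonal — tr(rho(e_A) rho(e_B)^-1) = 4 if A = B and 0 otherwise — and rho(e_A)^-1 = (e_A)^2 * rho(e_A) with (e_A)^2 = +1 or -1, so the coefficient of e_A in the preimage is (e_A)^2 * tr(M rho(e_A))/4.
Nonzero projections over blades of grade <= 2: \gamma_{2}: (\gamma_{2})^2 = -1, tr(M rho(\gamma_{2})) = - \frac{14}{3}, coefficient \frac{7}{6}; \gamma_{14}: (\gamma_{14})^2 = +1, tr(M rho(\gamma_{14})) = 2, coefficient \frac{1}{2}. Every other blade of grade <= 2 projects to 0.
Answer: \frac{7}{6} \gamma_{2} + \frac{1}{2} \gamma_{14}


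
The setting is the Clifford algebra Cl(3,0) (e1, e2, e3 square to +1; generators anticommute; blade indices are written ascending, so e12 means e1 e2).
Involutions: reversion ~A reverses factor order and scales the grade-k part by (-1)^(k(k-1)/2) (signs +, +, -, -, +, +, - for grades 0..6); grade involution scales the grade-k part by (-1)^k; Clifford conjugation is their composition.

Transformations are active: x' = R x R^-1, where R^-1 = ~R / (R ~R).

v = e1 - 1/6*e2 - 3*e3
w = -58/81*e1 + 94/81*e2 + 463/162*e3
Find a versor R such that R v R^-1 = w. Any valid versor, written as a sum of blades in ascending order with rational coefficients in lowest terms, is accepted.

Sketch: the shared square 361/36 makes R = v + w = 23/81*e1 + 161/162*e2 - 23/162*e3 the natural versor; its sandwich fixes that direction, negates (v - w)/2, and sends v to w.
Answer: 23/81*e1 + 161/162*e2 - 23/162*e3


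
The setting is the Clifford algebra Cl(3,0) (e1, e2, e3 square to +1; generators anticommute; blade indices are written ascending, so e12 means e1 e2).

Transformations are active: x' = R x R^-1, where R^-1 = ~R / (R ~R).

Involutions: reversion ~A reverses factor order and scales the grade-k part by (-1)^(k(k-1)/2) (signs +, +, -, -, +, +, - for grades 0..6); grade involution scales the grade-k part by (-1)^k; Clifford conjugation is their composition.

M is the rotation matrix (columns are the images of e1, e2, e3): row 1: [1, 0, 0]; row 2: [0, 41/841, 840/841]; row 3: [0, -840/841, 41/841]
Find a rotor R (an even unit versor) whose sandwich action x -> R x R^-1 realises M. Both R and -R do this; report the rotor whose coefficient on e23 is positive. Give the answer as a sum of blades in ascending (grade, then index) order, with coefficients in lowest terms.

Method: write R = a + b12*e12 + b13*e13 + b23*e23 with a^2 + b12^2 + b13^2 + b23^2 = 1 (so R^-1 = ~R). Expanding the columns R e_j ~R gives tr M = 4a^2 - 1 and, from the antisymmetric part, M21 - M12 = -4a*b12, M13 - M31 = 4a*b13, M32 - M23 = -4a*b23.
Here tr M = 923/841, so a^2 = (1 + tr M)/4 = 441/841 and a = ±21/29. Taking a = 21/29: M21 - M12 = 0, M13 - M31 = 0, M32 - M23 = -1680/841, giving b12 = 0, b13 = 0, b23 = 20/29, i.e. R = 21/29 + 20/29*e23.
Its e23 coefficient is already positive.
Answer: 21/29 + 20/29*e23. Why the constraint matters: R and -R act identically through the sandwich — M has trace 923/841 either way — so only the sign condition on e23 picks one of the two preimages.


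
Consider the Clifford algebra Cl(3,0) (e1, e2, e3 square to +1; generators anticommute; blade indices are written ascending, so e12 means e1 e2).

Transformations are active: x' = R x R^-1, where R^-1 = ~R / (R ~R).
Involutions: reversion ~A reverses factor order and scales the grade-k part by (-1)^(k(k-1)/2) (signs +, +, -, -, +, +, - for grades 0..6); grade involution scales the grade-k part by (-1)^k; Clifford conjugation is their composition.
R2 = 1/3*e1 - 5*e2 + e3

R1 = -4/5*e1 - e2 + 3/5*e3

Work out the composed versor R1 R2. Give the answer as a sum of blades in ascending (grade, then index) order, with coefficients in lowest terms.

Distribute over the terms of R1 (each basis-blade product reordered to ascending indices, repeated generators contracted through their squares):
(-4/5*e1) R2 = -4/15 + 4*e12 - 4/5*e13
(-e2) R2 = 5 + 1/3*e12 - e23
(3/5*e3) R2 = 3/5 - 1/5*e13 + 3*e23
Summing the partial products and collecting blades:
Answer: 16/3 + 13/3*e12 - e13 + 2*e23


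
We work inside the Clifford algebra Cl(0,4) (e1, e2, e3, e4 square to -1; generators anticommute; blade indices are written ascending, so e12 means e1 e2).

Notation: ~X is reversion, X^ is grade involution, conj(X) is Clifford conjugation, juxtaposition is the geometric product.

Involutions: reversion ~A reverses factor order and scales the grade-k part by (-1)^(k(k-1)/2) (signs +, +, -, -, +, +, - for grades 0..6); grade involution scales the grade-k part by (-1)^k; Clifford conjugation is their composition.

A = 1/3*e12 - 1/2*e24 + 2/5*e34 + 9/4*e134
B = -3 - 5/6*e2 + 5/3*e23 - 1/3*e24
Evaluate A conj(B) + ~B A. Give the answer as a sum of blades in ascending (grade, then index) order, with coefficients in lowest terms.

first term: 1/6 - 5/18*e1 - 5/12*e4 - e12 + 5/9*e13 - 1/9*e14 - 2/15*e23 + 5/6*e24 - 61/30*e34 - 3/4*e123 - 15/4*e124 - 27/4*e134 + 1/3*e234 + 15/8*e1234
second term: 1/6 - 5/18*e1 - 5/12*e4 - e12 - 5/9*e13 + 1/9*e14 + 2/15*e23 + 13/6*e24 - 11/30*e34 + 3/4*e123 + 15/4*e124 - 27/4*e134 - 1/3*e234 + 15/8*e1234
Answer: 1/3 - 5/9*e1 - 5/6*e4 - 2*e12 + 3*e24 - 12/5*e34 - 27/2*e134 + 15/4*e1234


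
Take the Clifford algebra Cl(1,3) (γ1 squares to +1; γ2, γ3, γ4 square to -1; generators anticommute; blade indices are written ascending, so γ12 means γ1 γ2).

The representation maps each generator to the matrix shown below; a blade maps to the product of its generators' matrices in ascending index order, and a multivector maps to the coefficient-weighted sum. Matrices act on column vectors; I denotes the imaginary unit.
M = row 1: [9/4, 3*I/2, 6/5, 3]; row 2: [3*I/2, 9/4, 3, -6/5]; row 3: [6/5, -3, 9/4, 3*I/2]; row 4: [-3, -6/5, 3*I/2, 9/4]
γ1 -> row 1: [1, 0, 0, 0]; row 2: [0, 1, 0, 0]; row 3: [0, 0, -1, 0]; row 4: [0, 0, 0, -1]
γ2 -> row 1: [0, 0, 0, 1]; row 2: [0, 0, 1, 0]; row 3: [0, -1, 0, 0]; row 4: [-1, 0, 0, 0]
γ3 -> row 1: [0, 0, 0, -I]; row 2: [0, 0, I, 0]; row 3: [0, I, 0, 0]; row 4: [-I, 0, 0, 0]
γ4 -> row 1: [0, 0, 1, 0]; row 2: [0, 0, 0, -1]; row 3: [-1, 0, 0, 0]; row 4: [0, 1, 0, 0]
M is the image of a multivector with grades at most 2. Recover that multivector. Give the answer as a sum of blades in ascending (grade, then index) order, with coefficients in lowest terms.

Method: the blade images are trace-orthogonal — tr(rho(e_A) rho(e_B)^-1) = 4 if A = B and 0 otherwise — and rho(e_A)^-1 = (e_A)^2 * rho(e_A) with (e_A)^2 = +1 or -1, so the coefficient of e_A in the preimage is (e_A)^2 * tr(M rho(e_A))/4.
Nonzero projections over blades of grade <= 2: 1: (1)^2 = +1, tr(M 1) = 9, coefficient 9/4; γ2: (γ2)^2 = -1, tr(M rho(γ2)) = -12, coefficient 3; γ14: (γ14)^2 = +1, tr(M rho(γ14)) = 24/5, coefficient 6/5; γ34: (γ34)^2 = -1, tr(M rho(γ34)) = 6, coefficient -3/2. Every other blade of grade <= 2 projects to 0.
Answer: 9/4 + 3*γ2 + 6/5*γ14 - 3/2*γ34


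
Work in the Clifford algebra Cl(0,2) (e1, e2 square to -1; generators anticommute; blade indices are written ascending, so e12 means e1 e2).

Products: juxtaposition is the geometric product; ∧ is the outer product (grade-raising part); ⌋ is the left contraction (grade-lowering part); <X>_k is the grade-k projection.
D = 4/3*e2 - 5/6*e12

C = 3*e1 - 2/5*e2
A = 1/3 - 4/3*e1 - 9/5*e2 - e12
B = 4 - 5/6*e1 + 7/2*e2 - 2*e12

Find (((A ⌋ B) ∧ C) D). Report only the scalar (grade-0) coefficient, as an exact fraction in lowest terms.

step 1: 407/90 + 299/90*e1 - 3/2*e2 - 2/3*e12
step 2: 407/30*e1 - 407/225*e2 + 1427/450*e12
step 3: 4549/900 - 3673/1350*e1 + 407/36*e2 + 814/45*e12
Answer: 4549/900


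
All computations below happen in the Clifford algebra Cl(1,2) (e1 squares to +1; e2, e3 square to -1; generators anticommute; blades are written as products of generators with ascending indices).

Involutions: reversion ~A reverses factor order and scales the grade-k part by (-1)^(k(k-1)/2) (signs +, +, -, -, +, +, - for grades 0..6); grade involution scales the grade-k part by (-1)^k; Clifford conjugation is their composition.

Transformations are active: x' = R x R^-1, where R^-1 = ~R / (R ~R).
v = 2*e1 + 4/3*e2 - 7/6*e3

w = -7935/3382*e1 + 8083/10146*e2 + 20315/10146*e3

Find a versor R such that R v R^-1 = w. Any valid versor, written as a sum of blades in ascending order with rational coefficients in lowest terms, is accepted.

Reasoning: v^2 = w^2 = 31/36 since conjugation preserves the quadratic form; R = v + w = -1171/3382*e1 + 21611/10146*e2 + 1413/1691*e3 is then valid when invertible, keeping its own part and reversing (v - w)/2.
Answer: -1171/3382*e1 + 21611/10146*e2 + 1413/1691*e3


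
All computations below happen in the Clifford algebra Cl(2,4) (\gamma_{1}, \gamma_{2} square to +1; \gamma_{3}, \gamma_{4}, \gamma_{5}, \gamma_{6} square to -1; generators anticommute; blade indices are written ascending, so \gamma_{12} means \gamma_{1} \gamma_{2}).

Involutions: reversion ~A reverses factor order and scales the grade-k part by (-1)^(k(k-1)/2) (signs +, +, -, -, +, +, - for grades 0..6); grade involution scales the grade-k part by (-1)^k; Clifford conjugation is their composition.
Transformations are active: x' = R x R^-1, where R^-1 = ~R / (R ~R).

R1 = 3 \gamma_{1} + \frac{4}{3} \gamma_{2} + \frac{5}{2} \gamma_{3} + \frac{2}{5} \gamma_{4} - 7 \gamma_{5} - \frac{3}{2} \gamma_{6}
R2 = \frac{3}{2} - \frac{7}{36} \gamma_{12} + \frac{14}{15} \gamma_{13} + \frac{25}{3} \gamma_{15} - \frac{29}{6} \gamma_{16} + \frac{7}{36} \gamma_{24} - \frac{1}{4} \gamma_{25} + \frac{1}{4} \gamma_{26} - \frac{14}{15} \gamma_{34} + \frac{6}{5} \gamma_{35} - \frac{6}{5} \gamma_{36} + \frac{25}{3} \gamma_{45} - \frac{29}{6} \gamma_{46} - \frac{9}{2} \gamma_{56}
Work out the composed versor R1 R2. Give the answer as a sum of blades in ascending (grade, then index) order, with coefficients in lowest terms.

Distribute over the terms of R1 (each basis-blade product reordered to ascending indices, repeated generators contracted through their squares):
(3 \gamma_{1}) R2 = \frac{9}{2} \gamma_{1} - \frac{7}{12} \gamma_{2} + \frac{14}{5} \gamma_{3} + 25 \gamma_{5} - \frac{29}{2} \gamma_{6} + \frac{7}{12} \gamma_{124} - \frac{3}{4} \gamma_{125} + \frac{3}{4} \gamma_{126} - \frac{14}{5} \gamma_{134} + \frac{18}{5} \gamma_{135} - \frac{18}{5} \gamma_{136} + 25 \gamma_{145} - \frac{29}{2} \gamma_{146} - \frac{27}{2} \gamma_{156}
(\frac{4}{3} \gamma_{2}) R2 = \frac{7}{27} \gamma_{1} + 2 \gamma_{2} + \frac{7}{27} \gamma_{4} - \frac{1}{3} \gamma_{5} + \frac{1}{3} \gamma_{6} - \frac{56}{45} \gamma_{123} - \frac{100}{9} \gamma_{125} + \frac{58}{9} \gamma_{126} - \frac{56}{45} \gamma_{234} + \frac{8}{5} \gamma_{235} - \frac{8}{5} \gamma_{236} + \frac{100}{9} \gamma_{245} - \frac{58}{9} \gamma_{246} - 6 \gamma_{256}
(\frac{5}{2} \gamma_{3}) R2 = \frac{7}{3} \gamma_{1} + \frac{15}{4} \gamma_{3} + \frac{7}{3} \gamma_{4} - 3 \gamma_{5} + 3 \gamma_{6} - \frac{35}{72} \gamma_{123} - \frac{125}{6} \gamma_{135} + \frac{145}{12} \gamma_{136} - \frac{35}{72} \gamma_{234} + \frac{5}{8} \gamma_{235} - \frac{5}{8} \gamma_{236} + \frac{125}{6} \gamma_{345} - \frac{145}{12} \gamma_{346} - \frac{45}{4} \gamma_{356}
(\frac{2}{5} \gamma_{4}) R2 = \frac{7}{90} \gamma_{2} - \frac{28}{75} \gamma_{3} + \frac{3}{5} \gamma_{4} - \frac{10}{3} \gamma_{5} + \frac{29}{15} \gamma_{6} - \frac{7}{90} \gamma_{124} + \frac{28}{75} \gamma_{134} - \frac{10}{3} \gamma_{145} + \frac{29}{15} \gamma_{146} + \frac{1}{10} \gamma_{245} - \frac{1}{10} \gamma_{246} - \frac{12}{25} \gamma_{345} + \frac{12}{25} \gamma_{346} - \frac{9}{5} \gamma_{456}
(-7 \gamma_{5}) R2 = -\frac{175}{3} \gamma_{1} + \frac{7}{4} \gamma_{2} - \frac{42}{5} \gamma_{3} - \frac{175}{3} \gamma_{4} - \frac{21}{2} \gamma_{5} - \frac{63}{2} \gamma_{6} + \frac{49}{36} \gamma_{125} - \frac{98}{15} \gamma_{135} - \frac{203}{6} \gamma_{156} - \frac{49}{36} \gamma_{245} + \frac{7}{4} \gamma_{256} + \frac{98}{15} \gamma_{345} - \frac{42}{5} \gamma_{356} - \frac{203}{6} \gamma_{456}
(-\frac{3}{2} \gamma_{6}) R2 = \frac{29}{4} \gamma_{1} - \frac{3}{8} \gamma_{2} + \frac{9}{5} \gamma_{3} + \frac{29}{4} \gamma_{4} + \frac{27}{4} \gamma_{5} - \frac{9}{4} \gamma_{6} + \frac{7}{24} \gamma_{126} - \frac{7}{5} \gamma_{136} - \frac{25}{2} \gamma_{156} - \frac{7}{24} \gamma_{246} + \frac{3}{8} \gamma_{256} + \frac{7}{5} \gamma_{346} - \frac{9}{5} \gamma_{356} - \frac{25}{2} \gamma_{456}
Summing the partial products and collecting blades:
Answer: -\frac{4751}{108} \gamma_{1} + \frac{1033}{360} \gamma_{2} - \frac{127}{300} \gamma_{3} - \frac{25861}{540} \gamma_{4} + \frac{175}{12} \gamma_{5} - \frac{2579}{60} \gamma_{6} - \frac{623}{360} \gamma_{123} + \frac{91}{180} \gamma_{124} - \frac{21}{2} \gamma_{125} + \frac{539}{72} \gamma_{126} - \frac{182}{75} \gamma_{134} - \frac{713}{30} \gamma_{135} + \frac{85}{12} \gamma_{136} + \frac{65}{3} \gamma_{145} - \frac{377}{30} \gamma_{146} - \frac{359}{6} \gamma_{156} - \frac{623}{360} \gamma_{234} + \frac{89}{40} \gamma_{235} - \frac{89}{40} \gamma_{236} + \frac{197}{20} \gamma_{245} - \frac{2461}{360} \gamma_{246} - \frac{31}{8} \gamma_{256} + \frac{4033}{150} \gamma_{345} - \frac{3061}{300} \gamma_{346} - \frac{429}{20} \gamma_{356} - \frac{722}{15} \gamma_{456}


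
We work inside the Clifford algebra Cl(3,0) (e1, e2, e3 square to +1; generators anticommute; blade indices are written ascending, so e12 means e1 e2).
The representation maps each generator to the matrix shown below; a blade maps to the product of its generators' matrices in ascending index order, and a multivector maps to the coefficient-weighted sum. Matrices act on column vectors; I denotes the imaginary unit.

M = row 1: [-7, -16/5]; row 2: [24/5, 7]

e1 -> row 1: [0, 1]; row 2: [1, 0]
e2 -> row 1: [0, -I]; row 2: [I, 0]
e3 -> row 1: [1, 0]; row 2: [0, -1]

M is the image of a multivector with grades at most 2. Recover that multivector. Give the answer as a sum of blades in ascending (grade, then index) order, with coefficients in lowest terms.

Method: 1, rho(e1), rho(e2), rho(e3) form a trace-orthogonal basis of the 2x2 complex matrices (tr(X Y) = 2 if X = Y, else 0), so M = m0*1 + m1*rho(e1) + m2*rho(e2) + m3*rho(e3) with m0 = tr(M)/2 = 0, m1 = tr(M rho(e1))/2 = 4/5, m2 = tr(M rho(e2))/2 = -4*I, m3 = tr(M rho(e3))/2 = -7.
Multiplying table entries, the bivector images are rho(e12) = I*rho(e3), rho(e13) = -I*rho(e2), rho(e23) = I*rho(e1); with real blade coefficients the real parts of m0..m3 are the coefficients of 1, e1, e2, e3 and the imaginary parts give the bivectors (e23: Im m1, e13: -Im m2, e12: Im m3).
Answer: 4/5*e1 - 7*e3 + 4*e13


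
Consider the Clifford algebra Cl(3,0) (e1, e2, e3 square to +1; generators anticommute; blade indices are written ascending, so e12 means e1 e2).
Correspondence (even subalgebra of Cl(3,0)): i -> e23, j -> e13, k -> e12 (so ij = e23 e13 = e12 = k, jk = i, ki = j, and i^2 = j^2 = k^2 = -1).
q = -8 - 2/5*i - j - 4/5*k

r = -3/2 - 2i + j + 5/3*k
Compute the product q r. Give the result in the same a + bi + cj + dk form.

In blades: q = -8 - 4/5*e12 - e13 - 2/5*e23, r = -3/2 + 5/3*e12 + e13 - 2*e23.
Distribute q over r term by term (generator squares from the signature, products reordered to ascending indices): (-8)*r = 12 - 40/3*e12 - 8*e13 + 16*e23; (-4/5*e12)*r = 4/3 + 6/5*e12 + 8/5*e13 + 4/5*e23; (-e13)*r = 1 - 2*e12 + 3/2*e13 - 5/3*e23; (-2/5*e23)*r = -4/5 - 2/5*e12 + 2/3*e13 + 3/5*e23.
Sum: 203/15 - 218/15*e12 - 127/30*e13 + 236/15*e23; translating back through the correspondence:
Answer: 203/15 + 236/15*i - 127/30*j - 218/15*k


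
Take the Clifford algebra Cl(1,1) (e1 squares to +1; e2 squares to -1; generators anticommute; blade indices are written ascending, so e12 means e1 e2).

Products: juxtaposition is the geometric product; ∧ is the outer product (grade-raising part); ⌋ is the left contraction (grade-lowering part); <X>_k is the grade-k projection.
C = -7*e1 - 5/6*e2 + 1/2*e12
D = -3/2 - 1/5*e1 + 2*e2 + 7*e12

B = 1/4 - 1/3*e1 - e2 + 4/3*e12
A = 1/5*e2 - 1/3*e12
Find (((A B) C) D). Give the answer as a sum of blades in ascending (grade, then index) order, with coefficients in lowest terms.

step 1: -11/45 - 1/15*e1 - 11/180*e2 - 1/60*e12
step 2: 11/27 + 5/3*e1 + 29/540*e2 - 89/180*e12
step 3: -2437/540 - 73/60*e1 + 66431/5400*e2 + 37463/5400*e12
Answer: -2437/540 - 73/60*e1 + 66431/5400*e2 + 37463/5400*e12


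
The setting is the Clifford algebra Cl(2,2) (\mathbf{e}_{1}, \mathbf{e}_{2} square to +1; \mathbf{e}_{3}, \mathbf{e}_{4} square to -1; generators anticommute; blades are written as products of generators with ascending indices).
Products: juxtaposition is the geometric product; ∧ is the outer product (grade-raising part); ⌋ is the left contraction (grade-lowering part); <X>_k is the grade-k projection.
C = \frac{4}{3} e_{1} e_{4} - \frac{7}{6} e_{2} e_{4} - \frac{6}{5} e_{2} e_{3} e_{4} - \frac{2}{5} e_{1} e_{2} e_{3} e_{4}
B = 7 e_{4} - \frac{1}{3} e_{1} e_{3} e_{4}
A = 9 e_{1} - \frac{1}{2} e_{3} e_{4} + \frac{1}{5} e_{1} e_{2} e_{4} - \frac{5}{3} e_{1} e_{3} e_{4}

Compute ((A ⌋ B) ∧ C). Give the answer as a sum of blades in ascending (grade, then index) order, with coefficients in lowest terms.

step 1: -\frac{5}{9} - \frac{1}{6} e_{1} - 3 e_{3} e_{4}
step 2: -\frac{20}{27} e_{1} e_{4} + \frac{35}{54} e_{2} e_{4} + \frac{7}{36} e_{1} e_{2} e_{4} + \frac{2}{3} e_{2} e_{3} e_{4} + \frac{19}{45} e_{1} e_{2} e_{3} e_{4}
Answer: -\frac{20}{27} e_{1} e_{4} + \frac{35}{54} e_{2} e_{4} + \frac{7}{36} e_{1} e_{2} e_{4} + \frac{2}{3} e_{2} e_{3} e_{4} + \frac{19}{45} e_{1} e_{2} e_{3} e_{4}
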